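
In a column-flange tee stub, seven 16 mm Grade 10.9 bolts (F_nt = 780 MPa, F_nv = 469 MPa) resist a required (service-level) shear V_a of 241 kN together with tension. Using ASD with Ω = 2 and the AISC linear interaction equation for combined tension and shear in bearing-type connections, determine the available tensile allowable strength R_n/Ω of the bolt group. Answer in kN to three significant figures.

A_b = π·16²/4 = 201.1 mm²; f_rv = 241 × 1000 / (7 × 201.1) = 171.2 MPa.
F'_nt = 1.3 F_nt − (Ω F_nt / F_nv) f_rv = 1.3·780 − (2·780/469)·171.2 = 444.4 MPa, capped at F_nt → F'_nt = 444.4 MPa.
R_n = F'_nt · A_b · n = 444.4 × 201.1 × 7 / 1000 = 625.5 kN.
Allowable strength R_n/Ω = 625.5 / 2 = 313 kN.

313 kN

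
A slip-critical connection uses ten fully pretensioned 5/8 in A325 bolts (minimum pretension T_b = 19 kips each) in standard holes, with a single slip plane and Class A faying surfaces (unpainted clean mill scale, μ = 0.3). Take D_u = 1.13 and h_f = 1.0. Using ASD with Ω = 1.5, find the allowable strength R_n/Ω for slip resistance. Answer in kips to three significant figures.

R_n = μ · D_u · h_f · T_b · n_s · n_b = 0.3 × 1.13 × 1.0 × 19 × 1 × 10 = 64.41 kips.
Allowable strength R_n/Ω = 64.41 / 1.5 = 42.9 kips.

42.9 kips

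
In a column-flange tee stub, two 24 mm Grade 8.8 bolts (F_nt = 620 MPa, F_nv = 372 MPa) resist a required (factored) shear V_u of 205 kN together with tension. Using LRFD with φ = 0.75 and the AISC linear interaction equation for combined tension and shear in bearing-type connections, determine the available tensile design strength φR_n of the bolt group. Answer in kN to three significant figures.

A_b = π·24²/4 = 452.4 mm²; f_rv = 205 × 1000 / (2 × 452.4) = 226.6 MPa.
F'_nt = 1.3 F_nt − (F_nt / φF_nv) f_rv = 1.3·620 − (620/(0.75·372))·226.6 = 302.5 MPa, capped at F_nt → F'_nt = 302.5 MPa.
R_n = F'_nt · A_b · n = 302.5 × 452.4 × 2 / 1000 = 273.7 kN.
Design strength φR_n = 0.75 × 273.7 = 205 kN.

205 kN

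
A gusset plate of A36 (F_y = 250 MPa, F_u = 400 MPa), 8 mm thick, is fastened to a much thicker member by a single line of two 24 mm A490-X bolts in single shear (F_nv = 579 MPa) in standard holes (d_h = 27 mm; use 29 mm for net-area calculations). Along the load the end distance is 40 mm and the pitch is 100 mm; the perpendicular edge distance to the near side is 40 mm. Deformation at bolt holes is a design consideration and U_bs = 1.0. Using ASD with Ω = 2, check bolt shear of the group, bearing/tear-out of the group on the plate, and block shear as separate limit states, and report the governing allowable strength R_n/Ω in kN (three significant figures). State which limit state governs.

125 kN (block shear governs)

Bolt shear: A_b = π·24²/4 = 452.4 mm²; R_n = 579 × 452.4 × 2 × 1 / 1000 = 523.9 kN → 523.9 / 2 = 262 kN.
Bearing: edge l_c = 26.5, r_n = 101.8 kN; interior l_c = 73, r_n = 184.3 kN; R_n = 101.8 + 1·184.3 = 286.1 kN → 143 kN.
Block shear: A_gv = 1120, A_nv = 772, A_nt = 204 mm²; R_n = min(0.6F_uA_nv, 0.6F_yA_gv) + U_bs·F_u·A_nt = 249.6 kN → 125 kN.
Block shear governs: 125 kN.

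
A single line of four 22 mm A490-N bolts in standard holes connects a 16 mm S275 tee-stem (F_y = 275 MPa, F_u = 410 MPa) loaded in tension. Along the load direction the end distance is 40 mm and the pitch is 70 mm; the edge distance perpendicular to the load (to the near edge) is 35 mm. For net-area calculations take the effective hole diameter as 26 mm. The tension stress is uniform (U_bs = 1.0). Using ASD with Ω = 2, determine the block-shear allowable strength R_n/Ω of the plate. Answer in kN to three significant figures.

Shear plane L_v = 40 + 3·70 = 250 mm; A_gv = 250 × 16 = 4000 mm².
A_nv = (250 − 3.5·26) × 16 = 2544 mm².
A_nt = (35 − 0.5·26) × 16 = 352 mm².
0.6 F_u A_nv = 625.8 kN; 0.6 F_y A_gv = 660 kN → shear rupture governs the shear term.
R_n = 625.8 + 1.0 × 410 × 352 / 1000 = 770.1 kN.
Allowable strength R_n/Ω = 770.1 / 2 = 385 kN.

385 kN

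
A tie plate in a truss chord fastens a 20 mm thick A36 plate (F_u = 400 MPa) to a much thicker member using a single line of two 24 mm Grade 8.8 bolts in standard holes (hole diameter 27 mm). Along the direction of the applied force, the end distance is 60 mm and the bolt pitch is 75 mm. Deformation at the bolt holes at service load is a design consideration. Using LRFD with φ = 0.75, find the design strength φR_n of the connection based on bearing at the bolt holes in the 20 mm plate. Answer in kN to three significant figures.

680 kN

Per bolt r_n = 1.2 l_c t F_u ≤ 2.4 d t F_u; upper limit = 2.4 × 24 × 20 × 400 / 1000 = 460.8 kN.
Edge bolt: l_c = 60 − 27/2 = 46.5 mm → 1.2 × 46.5 × 20 × 400 / 1000 = 446.4 → r_n = 446.4 kN.
Interior bolts: l_c = 75 − 27 = 48 mm → 1.2 × 48 × 20 × 400 / 1000 = 460.8 → r_n = 460.8 kN.
R_n = 1 × 446.4 + 1 × 460.8 = 907.2 kN.
Design strength φR_n = 0.75 × 907.2 = 680 kN.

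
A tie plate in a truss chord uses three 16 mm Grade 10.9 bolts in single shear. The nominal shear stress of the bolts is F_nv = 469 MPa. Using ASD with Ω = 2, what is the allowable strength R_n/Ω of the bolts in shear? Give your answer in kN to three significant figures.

A_b = π × 16² / 4 = 201.1 mm².
R_n = F_nv · A_b · n · n_s = 469 × 201.1 × 3 × 1 / 1000 = 282.9 kN.
Allowable strength R_n/Ω = 282.9 / 2 = 141 kN.

141 kN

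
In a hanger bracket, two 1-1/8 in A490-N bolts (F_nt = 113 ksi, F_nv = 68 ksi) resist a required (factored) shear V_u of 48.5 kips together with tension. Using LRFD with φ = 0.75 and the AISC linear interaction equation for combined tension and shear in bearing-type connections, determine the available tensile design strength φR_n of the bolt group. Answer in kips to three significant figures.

138 kips

A_b = π·1.125²/4 = 0.994 in²; f_rv = 48.5 / (2 × 0.994) = 24.4 ksi.
F'_nt = 1.3 F_nt − (F_nt / φF_nv) f_rv = 1.3·113 − (113/(0.75·68))·24.4 = 92.85 ksi, capped at F_nt → F'_nt = 92.85 ksi.
R_n = F'_nt · A_b · n = 92.85 × 0.994 × 2 = 184.6 kips.
Design strength φR_n = 0.75 × 184.6 = 138 kips.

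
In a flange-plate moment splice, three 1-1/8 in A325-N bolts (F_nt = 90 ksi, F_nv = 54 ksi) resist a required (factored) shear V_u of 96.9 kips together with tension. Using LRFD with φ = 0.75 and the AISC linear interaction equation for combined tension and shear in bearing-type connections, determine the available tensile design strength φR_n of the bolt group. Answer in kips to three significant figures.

100 kips

A_b = π·1.125²/4 = 0.994 in²; f_rv = 96.9 / (3 × 0.994) = 32.49 ksi.
F'_nt = 1.3 F_nt − (F_nt / φF_nv) f_rv = 1.3·90 − (90/(0.75·54))·32.49 = 44.79 ksi, capped at F_nt → F'_nt = 44.79 ksi.
R_n = F'_nt · A_b · n = 44.79 × 0.994 × 3 = 133.6 kips.
Design strength φR_n = 0.75 × 133.6 = 100 kips.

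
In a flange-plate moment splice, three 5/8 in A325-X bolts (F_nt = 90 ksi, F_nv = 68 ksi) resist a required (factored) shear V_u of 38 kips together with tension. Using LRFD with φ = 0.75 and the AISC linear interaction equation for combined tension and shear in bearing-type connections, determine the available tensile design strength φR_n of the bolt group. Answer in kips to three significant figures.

30.5 kips

A_b = π·0.625²/4 = 0.3068 in²; f_rv = 38 / (3 × 0.3068) = 41.29 ksi.
F'_nt = 1.3 F_nt − (F_nt / φF_nv) f_rv = 1.3·90 − (90/(0.75·68))·41.29 = 44.14 ksi, capped at F_nt → F'_nt = 44.14 ksi.
R_n = F'_nt · A_b · n = 44.14 × 0.3068 × 3 = 40.63 kips.
Design strength φR_n = 0.75 × 40.63 = 30.5 kips.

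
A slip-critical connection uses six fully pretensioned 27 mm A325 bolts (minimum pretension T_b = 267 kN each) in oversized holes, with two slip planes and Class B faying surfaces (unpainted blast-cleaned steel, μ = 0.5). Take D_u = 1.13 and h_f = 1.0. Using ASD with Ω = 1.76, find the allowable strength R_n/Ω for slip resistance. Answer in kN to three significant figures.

R_n = μ · D_u · h_f · T_b · n_s · n_b = 0.5 × 1.13 × 1.0 × 267 × 2 × 6 = 1810 kN.
Allowable strength R_n/Ω = 1810 / 1.76 = 1030 kN.

1030 kN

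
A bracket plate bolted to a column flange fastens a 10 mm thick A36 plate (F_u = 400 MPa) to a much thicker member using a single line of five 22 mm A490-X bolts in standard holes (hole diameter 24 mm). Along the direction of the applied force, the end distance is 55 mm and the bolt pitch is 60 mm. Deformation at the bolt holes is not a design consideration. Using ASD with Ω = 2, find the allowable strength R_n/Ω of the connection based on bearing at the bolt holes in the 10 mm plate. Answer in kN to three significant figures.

Per bolt r_n = 1.5 l_c t F_u ≤ 3.0 d t F_u; upper limit = 3.0 × 22 × 10 × 400 / 1000 = 264 kN.
Edge bolt: l_c = 55 − 24/2 = 43 mm → 1.5 × 43 × 10 × 400 / 1000 = 258 → r_n = 258 kN.
Interior bolts: l_c = 60 − 24 = 36 mm → 1.5 × 36 × 10 × 400 / 1000 = 216 → r_n = 216 kN.
R_n = 1 × 258 + 4 × 216 = 1122 kN.
Allowable strength R_n/Ω = 1122 / 2 = 561 kN.

561 kN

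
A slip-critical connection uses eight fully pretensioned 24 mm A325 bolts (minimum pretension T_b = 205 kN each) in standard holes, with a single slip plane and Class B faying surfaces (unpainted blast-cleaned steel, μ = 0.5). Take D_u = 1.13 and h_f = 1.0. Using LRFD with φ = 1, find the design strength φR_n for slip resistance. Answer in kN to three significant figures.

927 kN

R_n = μ · D_u · h_f · T_b · n_s · n_b = 0.5 × 1.13 × 1.0 × 205 × 1 × 8 = 926.6 kN.
Design strength φR_n = 1 × 926.6 = 927 kN.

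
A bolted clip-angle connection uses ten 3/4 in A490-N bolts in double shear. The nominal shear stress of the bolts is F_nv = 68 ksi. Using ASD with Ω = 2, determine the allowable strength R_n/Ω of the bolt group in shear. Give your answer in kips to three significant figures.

300 kips

A_b = π × 0.75² / 4 = 0.4418 in².
R_n = F_nv · A_b · n · n_s = 68 × 0.4418 × 10 × 2 = 600.8 kips.
Allowable strength R_n/Ω = 600.8 / 2 = 300 kips.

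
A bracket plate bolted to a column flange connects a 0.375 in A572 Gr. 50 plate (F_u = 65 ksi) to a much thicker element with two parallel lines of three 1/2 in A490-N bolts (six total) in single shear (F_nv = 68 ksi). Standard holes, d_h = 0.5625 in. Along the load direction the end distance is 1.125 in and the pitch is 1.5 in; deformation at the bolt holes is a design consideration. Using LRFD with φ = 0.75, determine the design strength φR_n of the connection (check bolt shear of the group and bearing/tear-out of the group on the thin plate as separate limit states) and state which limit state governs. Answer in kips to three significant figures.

60.1 kips (bolt shear governs)

Bolt shear: A_b = π·0.5²/4 = 0.1963 in²; R_n = 68 × 0.1963 × 6 × 1 = 80.11 kips → 0.75 × 80.11 = 60.1 kips.
Bearing (1.2 l_c t F_u ≤ 2.4 d t F_u): upper limit = 2.4·0.5·0.375·65 = 29.25 kips.
  Edge l_c = 1.125 − 0.5625/2 = 0.8438 → r_n = 24.68 kips; interior l_c = 1.5 − 0.5625 = 0.9375 → r_n = 27.42 kips.
  R_n,bearing = 2·24.68 + 4·27.42 = 159 kips → 0.75 × 159 = 119 kips.
Bolt shear governs: 60.1 kips.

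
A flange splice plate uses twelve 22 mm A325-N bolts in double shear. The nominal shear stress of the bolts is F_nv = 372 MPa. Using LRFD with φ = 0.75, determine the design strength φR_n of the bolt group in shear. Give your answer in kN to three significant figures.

2550 kN

A_b = π × 22² / 4 = 380.1 mm².
R_n = F_nv · A_b · n · n_s = 372 × 380.1 × 12 × 2 / 1000 = 3394 kN.
Design strength φR_n = 0.75 × 3394 = 2550 kN.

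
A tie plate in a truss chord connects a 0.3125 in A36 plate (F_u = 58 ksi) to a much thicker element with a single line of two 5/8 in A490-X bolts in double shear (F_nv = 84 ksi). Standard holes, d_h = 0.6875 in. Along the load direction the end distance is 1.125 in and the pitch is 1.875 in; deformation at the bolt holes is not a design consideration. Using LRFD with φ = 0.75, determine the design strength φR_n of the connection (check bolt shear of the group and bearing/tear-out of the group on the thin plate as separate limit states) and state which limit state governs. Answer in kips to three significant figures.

Bolt shear: A_b = π·0.625²/4 = 0.3068 in²; R_n = 84 × 0.3068 × 2 × 2 = 103.1 kips → 0.75 × 103.1 = 77.3 kips.
Bearing (1.5 l_c t F_u ≤ 3.0 d t F_u): upper limit = 3.0·0.625·0.3125·58 = 33.98 kips.
  Edge l_c = 1.125 − 0.6875/2 = 0.7812 → r_n = 21.24 kips; interior l_c = 1.875 − 0.6875 = 1.188 → r_n = 32.29 kips.
  R_n,bearing = 1·21.24 + 1·32.29 = 53.53 kips → 0.75 × 53.53 = 40.1 kips.
Bearing governs: 40.1 kips.

40.1 kips (bearing governs)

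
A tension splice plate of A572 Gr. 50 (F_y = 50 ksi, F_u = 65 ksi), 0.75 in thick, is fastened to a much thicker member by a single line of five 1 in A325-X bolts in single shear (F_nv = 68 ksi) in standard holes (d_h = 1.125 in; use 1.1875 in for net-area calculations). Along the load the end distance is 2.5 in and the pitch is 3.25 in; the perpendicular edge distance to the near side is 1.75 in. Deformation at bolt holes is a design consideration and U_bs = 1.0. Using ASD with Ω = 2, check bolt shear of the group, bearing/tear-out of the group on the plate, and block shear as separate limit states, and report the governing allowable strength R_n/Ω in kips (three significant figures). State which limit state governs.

134 kips (bolt shear governs)

Bolt shear: A_b = π·1²/4 = 0.7854 in²; R_n = 68 × 0.7854 × 5 × 1 = 267 kips → 267 / 2 = 134 kips.
Bearing: edge l_c = 1.938, r_n = 113.3 kips; interior l_c = 2.125, r_n = 117 kips; R_n = 113.3 + 4·117 = 581.3 kips → 291 kips.
Block shear: A_gv = 11.62, A_nv = 7.617, A_nt = 0.8672 in²; R_n = min(0.6F_uA_nv, 0.6F_yA_gv) + U_bs·F_u·A_nt = 353.4 kips → 177 kips.
Bolt shear governs: 134 kips.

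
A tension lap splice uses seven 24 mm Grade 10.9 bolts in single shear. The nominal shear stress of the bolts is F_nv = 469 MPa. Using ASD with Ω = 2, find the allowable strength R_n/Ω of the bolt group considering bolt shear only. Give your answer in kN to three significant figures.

743 kN

A_b = π × 24² / 4 = 452.4 mm².
R_n = F_nv · A_b · n · n_s = 469 × 452.4 × 7 × 1 / 1000 = 1485 kN.
Allowable strength R_n/Ω = 1485 / 2 = 743 kN.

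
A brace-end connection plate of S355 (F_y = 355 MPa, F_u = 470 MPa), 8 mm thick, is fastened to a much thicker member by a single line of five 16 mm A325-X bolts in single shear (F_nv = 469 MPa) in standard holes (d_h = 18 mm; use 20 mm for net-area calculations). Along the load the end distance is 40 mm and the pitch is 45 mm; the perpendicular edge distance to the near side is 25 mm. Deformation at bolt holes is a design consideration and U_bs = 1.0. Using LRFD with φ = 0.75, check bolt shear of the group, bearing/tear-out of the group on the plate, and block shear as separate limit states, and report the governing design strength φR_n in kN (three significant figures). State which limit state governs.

Bolt shear: A_b = π·16²/4 = 201.1 mm²; R_n = 469 × 201.1 × 5 × 1 / 1000 = 471.5 kN → 0.75 × 471.5 = 354 kN.
Bearing: edge l_c = 31, r_n = 139.9 kN; interior l_c = 27, r_n = 121.8 kN; R_n = 139.9 + 4·121.8 = 627.2 kN → 470 kN.
Block shear: A_gv = 1760, A_nv = 1040, A_nt = 120 mm²; R_n = min(0.6F_uA_nv, 0.6F_yA_gv) + U_bs·F_u·A_nt = 349.7 kN → 262 kN.
Block shear governs: 262 kN.

262 kN (block shear governs)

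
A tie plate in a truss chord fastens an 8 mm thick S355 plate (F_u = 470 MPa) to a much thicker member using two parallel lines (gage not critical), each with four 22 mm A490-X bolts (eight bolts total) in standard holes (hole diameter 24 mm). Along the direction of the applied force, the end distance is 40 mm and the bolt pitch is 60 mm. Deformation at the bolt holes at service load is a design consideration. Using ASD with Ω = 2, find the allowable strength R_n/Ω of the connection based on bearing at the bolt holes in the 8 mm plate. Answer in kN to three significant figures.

Per bolt r_n = 1.2 l_c t F_u ≤ 2.4 d t F_u; upper limit = 2.4 × 22 × 8 × 470 / 1000 = 198.5 kN.
Edge bolt: l_c = 40 − 24/2 = 28 mm → 1.2 × 28 × 8 × 470 / 1000 = 126.3 → r_n = 126.3 kN.
Interior bolts: l_c = 60 − 24 = 36 mm → 1.2 × 36 × 8 × 470 / 1000 = 162.4 → r_n = 162.4 kN.
R_n = 2 × 126.3 + 6 × 162.4 = 1227 kN.
Allowable strength R_n/Ω = 1227 / 2 = 614 kN.

614 kN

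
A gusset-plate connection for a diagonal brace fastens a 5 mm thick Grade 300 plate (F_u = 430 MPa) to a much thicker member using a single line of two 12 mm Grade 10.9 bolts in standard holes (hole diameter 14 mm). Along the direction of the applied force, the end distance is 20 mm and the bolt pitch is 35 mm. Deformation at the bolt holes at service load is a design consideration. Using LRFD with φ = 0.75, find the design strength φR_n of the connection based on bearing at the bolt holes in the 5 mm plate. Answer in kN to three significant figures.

Per bolt r_n = 1.2 l_c t F_u ≤ 2.4 d t F_u; upper limit = 2.4 × 12 × 5 × 430 / 1000 = 61.92 kN.
Edge bolt: l_c = 20 − 14/2 = 13 mm → 1.2 × 13 × 5 × 430 / 1000 = 33.54 → r_n = 33.54 kN.
Interior bolts: l_c = 35 − 14 = 21 mm → 1.2 × 21 × 5 × 430 / 1000 = 54.18 → r_n = 54.18 kN.
R_n = 1 × 33.54 + 1 × 54.18 = 87.72 kN.
Design strength φR_n = 0.75 × 87.72 = 65.8 kN.

65.8 kN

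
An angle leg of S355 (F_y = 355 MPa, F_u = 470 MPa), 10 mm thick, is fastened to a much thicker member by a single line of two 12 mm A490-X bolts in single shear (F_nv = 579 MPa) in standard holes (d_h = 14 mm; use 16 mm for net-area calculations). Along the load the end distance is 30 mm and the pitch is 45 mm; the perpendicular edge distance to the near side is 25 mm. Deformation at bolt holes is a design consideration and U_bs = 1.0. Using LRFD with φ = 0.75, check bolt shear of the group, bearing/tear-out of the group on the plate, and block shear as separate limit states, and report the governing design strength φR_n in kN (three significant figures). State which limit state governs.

98.2 kN (bolt shear governs)

Bolt shear: A_b = π·12²/4 = 113.1 mm²; R_n = 579 × 113.1 × 2 × 1 / 1000 = 131 kN → 0.75 × 131 = 98.2 kN.
Bearing: edge l_c = 23, r_n = 129.7 kN; interior l_c = 31, r_n = 135.4 kN; R_n = 129.7 + 1·135.4 = 265.1 kN → 199 kN.
Block shear: A_gv = 750, A_nv = 510, A_nt = 170 mm²; R_n = min(0.6F_uA_nv, 0.6F_yA_gv) + U_bs·F_u·A_nt = 223.7 kN → 168 kN.
Bolt shear governs: 98.2 kN.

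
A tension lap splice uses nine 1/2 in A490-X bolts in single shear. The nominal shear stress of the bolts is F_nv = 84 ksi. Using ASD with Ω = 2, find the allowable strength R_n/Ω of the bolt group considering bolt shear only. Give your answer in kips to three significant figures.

A_b = π × 0.5² / 4 = 0.1963 in².
R_n = F_nv · A_b · n · n_s = 84 × 0.1963 × 9 × 1 = 148.4 kips.
Allowable strength R_n/Ω = 148.4 / 2 = 74.2 kips.

74.2 kips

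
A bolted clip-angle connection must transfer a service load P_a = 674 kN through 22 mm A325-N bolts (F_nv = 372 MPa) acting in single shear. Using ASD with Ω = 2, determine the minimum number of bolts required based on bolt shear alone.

A_b = π·22²/4 = 380.1 mm².
Per-bolt allowable strength R_n/Ω = 372 × 380.1 × 1 / 1000 / 2 = 70.7 kN.
n ≥ 674 / 70.7 = 9.533 → use 10 bolts.

10 bolts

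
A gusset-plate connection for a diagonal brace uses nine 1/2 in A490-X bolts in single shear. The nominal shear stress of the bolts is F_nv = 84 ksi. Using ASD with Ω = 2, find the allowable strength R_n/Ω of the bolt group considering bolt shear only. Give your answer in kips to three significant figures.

74.2 kips

A_b = π × 0.5² / 4 = 0.1963 in².
R_n = F_nv · A_b · n · n_s = 84 × 0.1963 × 9 × 1 = 148.4 kips.
Allowable strength R_n/Ω = 148.4 / 2 = 74.2 kips.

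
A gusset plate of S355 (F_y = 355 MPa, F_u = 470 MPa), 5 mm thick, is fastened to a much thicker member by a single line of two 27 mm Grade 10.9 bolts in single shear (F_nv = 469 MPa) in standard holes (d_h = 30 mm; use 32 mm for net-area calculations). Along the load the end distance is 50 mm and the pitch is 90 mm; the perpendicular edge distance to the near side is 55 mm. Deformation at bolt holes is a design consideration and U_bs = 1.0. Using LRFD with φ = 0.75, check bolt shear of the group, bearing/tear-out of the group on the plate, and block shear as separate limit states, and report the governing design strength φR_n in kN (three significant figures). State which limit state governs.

Bolt shear: A_b = π·27²/4 = 572.6 mm²; R_n = 469 × 572.6 × 2 × 1 / 1000 = 537.1 kN → 0.75 × 537.1 = 403 kN.
Bearing: edge l_c = 35, r_n = 98.7 kN; interior l_c = 60, r_n = 152.3 kN; R_n = 98.7 + 1·152.3 = 251 kN → 188 kN.
Block shear: A_gv = 700, A_nv = 460, A_nt = 195 mm²; R_n = min(0.6F_uA_nv, 0.6F_yA_gv) + U_bs·F_u·A_nt = 221.4 kN → 166 kN.
Block shear governs: 166 kN.

166 kN (block shear governs)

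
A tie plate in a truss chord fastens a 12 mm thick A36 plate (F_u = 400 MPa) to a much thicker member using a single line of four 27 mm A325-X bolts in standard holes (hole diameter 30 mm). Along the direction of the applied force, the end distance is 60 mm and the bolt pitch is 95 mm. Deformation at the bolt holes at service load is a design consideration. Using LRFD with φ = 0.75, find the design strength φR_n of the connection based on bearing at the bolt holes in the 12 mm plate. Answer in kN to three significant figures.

Per bolt r_n = 1.2 l_c t F_u ≤ 2.4 d t F_u; upper limit = 2.4 × 27 × 12 × 400 / 1000 = 311 kN.
Edge bolt: l_c = 60 − 30/2 = 45 mm → 1.2 × 45 × 12 × 400 / 1000 = 259.2 → r_n = 259.2 kN.
Interior bolts: l_c = 95 − 30 = 65 mm → 1.2 × 65 × 12 × 400 / 1000 = 374.4 → r_n = 311 kN.
R_n = 1 × 259.2 + 3 × 311 = 1192 kN.
Design strength φR_n = 0.75 × 1192 = 894 kN.

894 kN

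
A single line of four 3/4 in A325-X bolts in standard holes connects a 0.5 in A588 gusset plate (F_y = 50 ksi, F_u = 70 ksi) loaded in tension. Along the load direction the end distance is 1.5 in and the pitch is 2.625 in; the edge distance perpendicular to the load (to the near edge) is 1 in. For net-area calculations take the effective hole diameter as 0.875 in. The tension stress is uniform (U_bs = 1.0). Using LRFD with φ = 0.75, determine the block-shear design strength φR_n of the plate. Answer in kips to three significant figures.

Shear plane L_v = 1.5 + 3·2.625 = 9.375 in; A_gv = 9.375 × 0.5 = 4.688 in².
A_nv = (9.375 − 3.5·0.875) × 0.5 = 3.156 in².
A_nt = (1 − 0.5·0.875) × 0.5 = 0.2812 in².
0.6 F_u A_nv = 132.6 kips; 0.6 F_y A_gv = 140.6 kips → shear rupture governs the shear term.
R_n = 132.6 + 1.0 × 70 × 0.2812 = 152.2 kips.
Design strength φR_n = 0.75 × 152.2 = 114 kips.

114 kips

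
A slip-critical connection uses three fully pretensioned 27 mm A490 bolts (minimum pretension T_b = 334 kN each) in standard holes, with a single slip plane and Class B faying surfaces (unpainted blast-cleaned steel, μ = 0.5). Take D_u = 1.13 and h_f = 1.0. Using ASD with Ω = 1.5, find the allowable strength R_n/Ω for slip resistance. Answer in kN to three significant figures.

R_n = μ · D_u · h_f · T_b · n_s · n_b = 0.5 × 1.13 × 1.0 × 334 × 1 × 3 = 566.1 kN.
Allowable strength R_n/Ω = 566.1 / 1.5 = 377 kN.

377 kN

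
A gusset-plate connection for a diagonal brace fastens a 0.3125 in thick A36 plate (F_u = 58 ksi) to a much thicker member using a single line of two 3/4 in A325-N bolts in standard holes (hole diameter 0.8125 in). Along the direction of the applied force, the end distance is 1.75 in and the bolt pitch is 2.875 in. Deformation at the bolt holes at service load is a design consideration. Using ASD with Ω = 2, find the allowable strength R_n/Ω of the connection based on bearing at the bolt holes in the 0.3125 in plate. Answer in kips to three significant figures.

30.9 kips

Per bolt r_n = 1.2 l_c t F_u ≤ 2.4 d t F_u; upper limit = 2.4 × 0.75 × 0.3125 × 58 = 32.62 kips.
Edge bolt: l_c = 1.75 − 0.8125/2 = 1.344 in → 1.2 × 1.344 × 0.3125 × 58 = 29.23 → r_n = 29.23 kips.
Interior bolts: l_c = 2.875 − 0.8125 = 2.062 in → 1.2 × 2.062 × 0.3125 × 58 = 44.86 → r_n = 32.62 kips.
R_n = 1 × 29.23 + 1 × 32.62 = 61.85 kips.
Allowable strength R_n/Ω = 61.85 / 2 = 30.9 kips.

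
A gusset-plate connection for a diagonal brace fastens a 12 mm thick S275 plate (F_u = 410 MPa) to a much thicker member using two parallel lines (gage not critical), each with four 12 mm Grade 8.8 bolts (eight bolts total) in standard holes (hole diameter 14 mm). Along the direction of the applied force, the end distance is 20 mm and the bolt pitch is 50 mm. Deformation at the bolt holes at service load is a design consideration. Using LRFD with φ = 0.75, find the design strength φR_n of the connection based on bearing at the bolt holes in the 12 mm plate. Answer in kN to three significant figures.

753 kN

Per bolt r_n = 1.2 l_c t F_u ≤ 2.4 d t F_u; upper limit = 2.4 × 12 × 12 × 410 / 1000 = 141.7 kN.
Edge bolt: l_c = 20 − 14/2 = 13 mm → 1.2 × 13 × 12 × 410 / 1000 = 76.75 → r_n = 76.75 kN.
Interior bolts: l_c = 50 − 14 = 36 mm → 1.2 × 36 × 12 × 410 / 1000 = 212.5 → r_n = 141.7 kN.
R_n = 2 × 76.75 + 6 × 141.7 = 1004 kN.
Design strength φR_n = 0.75 × 1004 = 753 kN.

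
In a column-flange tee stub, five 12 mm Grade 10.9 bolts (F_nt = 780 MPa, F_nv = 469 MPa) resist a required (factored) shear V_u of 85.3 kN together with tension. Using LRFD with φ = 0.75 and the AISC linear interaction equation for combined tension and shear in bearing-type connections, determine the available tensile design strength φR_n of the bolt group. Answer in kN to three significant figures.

A_b = π·12²/4 = 113.1 mm²; f_rv = 85.3 × 1000 / (5 × 113.1) = 150.8 MPa.
F'_nt = 1.3 F_nt − (F_nt / φF_nv) f_rv = 1.3·780 − (780/(0.75·469))·150.8 = 679.5 MPa, capped at F_nt → F'_nt = 679.5 MPa.
R_n = F'_nt · A_b · n = 679.5 × 113.1 × 5 / 1000 = 384.3 kN.
Design strength φR_n = 0.75 × 384.3 = 288 kN.

288 kN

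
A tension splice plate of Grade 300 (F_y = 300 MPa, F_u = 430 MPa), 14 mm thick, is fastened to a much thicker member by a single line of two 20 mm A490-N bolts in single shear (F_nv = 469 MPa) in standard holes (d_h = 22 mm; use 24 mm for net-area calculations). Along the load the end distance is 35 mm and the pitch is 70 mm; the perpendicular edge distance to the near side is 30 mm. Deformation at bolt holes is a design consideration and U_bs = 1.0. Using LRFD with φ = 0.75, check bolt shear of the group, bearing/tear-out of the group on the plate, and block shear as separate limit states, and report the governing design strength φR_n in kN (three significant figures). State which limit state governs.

221 kN (bolt shear governs)

Bolt shear: A_b = π·20²/4 = 314.2 mm²; R_n = 469 × 314.2 × 2 × 1 / 1000 = 294.7 kN → 0.75 × 294.7 = 221 kN.
Bearing: edge l_c = 24, r_n = 173.4 kN; interior l_c = 48, r_n = 289 kN; R_n = 173.4 + 1·289 = 462.3 kN → 347 kN.
Block shear: A_gv = 1470, A_nv = 966, A_nt = 252 mm²; R_n = min(0.6F_uA_nv, 0.6F_yA_gv) + U_bs·F_u·A_nt = 357.6 kN → 268 kN.
Bolt shear governs: 221 kN.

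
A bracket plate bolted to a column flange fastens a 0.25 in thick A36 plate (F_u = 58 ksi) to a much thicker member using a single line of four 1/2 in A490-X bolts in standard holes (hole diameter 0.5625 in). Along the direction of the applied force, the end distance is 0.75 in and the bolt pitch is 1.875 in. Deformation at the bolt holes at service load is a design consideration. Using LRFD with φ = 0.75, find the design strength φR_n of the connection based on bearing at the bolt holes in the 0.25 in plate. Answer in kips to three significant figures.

45.3 kips

Per bolt r_n = 1.2 l_c t F_u ≤ 2.4 d t F_u; upper limit = 2.4 × 0.5 × 0.25 × 58 = 17.4 kips.
Edge bolt: l_c = 0.75 − 0.5625/2 = 0.4688 in → 1.2 × 0.4688 × 0.25 × 58 = 8.156 → r_n = 8.156 kips.
Interior bolts: l_c = 1.875 − 0.5625 = 1.312 in → 1.2 × 1.312 × 0.25 × 58 = 22.84 → r_n = 17.4 kips.
R_n = 1 × 8.156 + 3 × 17.4 = 60.36 kips.
Design strength φR_n = 0.75 × 60.36 = 45.3 kips.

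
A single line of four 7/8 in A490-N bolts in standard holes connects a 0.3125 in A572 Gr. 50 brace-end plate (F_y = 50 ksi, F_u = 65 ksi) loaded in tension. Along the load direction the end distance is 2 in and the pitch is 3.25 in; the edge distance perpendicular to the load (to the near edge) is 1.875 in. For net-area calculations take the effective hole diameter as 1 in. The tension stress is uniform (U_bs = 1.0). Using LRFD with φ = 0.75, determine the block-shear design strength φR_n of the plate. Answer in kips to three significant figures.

Shear plane L_v = 2 + 3·3.25 = 11.75 in; A_gv = 11.75 × 0.3125 = 3.672 in².
A_nv = (11.75 − 3.5·1) × 0.3125 = 2.578 in².
A_nt = (1.875 − 0.5·1) × 0.3125 = 0.4297 in².
0.6 F_u A_nv = 100.5 kips; 0.6 F_y A_gv = 110.2 kips → shear rupture governs the shear term.
R_n = 100.5 + 1.0 × 65 × 0.4297 = 128.5 kips.
Design strength φR_n = 0.75 × 128.5 = 96.4 kips.

96.4 kips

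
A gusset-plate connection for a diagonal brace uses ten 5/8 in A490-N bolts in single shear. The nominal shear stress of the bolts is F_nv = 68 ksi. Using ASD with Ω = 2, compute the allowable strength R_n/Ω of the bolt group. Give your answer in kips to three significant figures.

104 kips

A_b = π × 0.625² / 4 = 0.3068 in².
R_n = F_nv · A_b · n · n_s = 68 × 0.3068 × 10 × 1 = 208.6 kips.
Allowable strength R_n/Ω = 208.6 / 2 = 104 kips.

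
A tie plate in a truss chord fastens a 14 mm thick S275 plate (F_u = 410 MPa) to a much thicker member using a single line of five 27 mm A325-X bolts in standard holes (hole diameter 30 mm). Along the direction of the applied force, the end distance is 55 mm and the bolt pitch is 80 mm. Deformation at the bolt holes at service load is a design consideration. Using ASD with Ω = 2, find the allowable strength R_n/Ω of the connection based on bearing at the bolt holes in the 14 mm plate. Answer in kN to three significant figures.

827 kN

Per bolt r_n = 1.2 l_c t F_u ≤ 2.4 d t F_u; upper limit = 2.4 × 27 × 14 × 410 / 1000 = 372 kN.
Edge bolt: l_c = 55 − 30/2 = 40 mm → 1.2 × 40 × 14 × 410 / 1000 = 275.5 → r_n = 275.5 kN.
Interior bolts: l_c = 80 − 30 = 50 mm → 1.2 × 50 × 14 × 410 / 1000 = 344.4 → r_n = 344.4 kN.
R_n = 1 × 275.5 + 4 × 344.4 = 1653 kN.
Allowable strength R_n/Ω = 1653 / 2 = 827 kN.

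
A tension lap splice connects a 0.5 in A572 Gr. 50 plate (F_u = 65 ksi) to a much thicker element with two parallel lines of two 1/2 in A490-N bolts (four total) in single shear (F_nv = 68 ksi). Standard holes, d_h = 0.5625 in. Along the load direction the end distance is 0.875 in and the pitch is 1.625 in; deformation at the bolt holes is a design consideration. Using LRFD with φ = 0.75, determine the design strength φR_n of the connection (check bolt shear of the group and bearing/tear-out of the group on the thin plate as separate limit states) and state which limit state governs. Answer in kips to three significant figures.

40.1 kips (bolt shear governs)

Bolt shear: A_b = π·0.5²/4 = 0.1963 in²; R_n = 68 × 0.1963 × 4 × 1 = 53.41 kips → 0.75 × 53.41 = 40.1 kips.
Bearing (1.2 l_c t F_u ≤ 2.4 d t F_u): upper limit = 2.4·0.5·0.5·65 = 39 kips.
  Edge l_c = 0.875 − 0.5625/2 = 0.5938 → r_n = 23.16 kips; interior l_c = 1.625 − 0.5625 = 1.062 → r_n = 39 kips.
  R_n,bearing = 2·23.16 + 2·39 = 124.3 kips → 0.75 × 124.3 = 93.2 kips.
Bolt shear governs: 40.1 kips.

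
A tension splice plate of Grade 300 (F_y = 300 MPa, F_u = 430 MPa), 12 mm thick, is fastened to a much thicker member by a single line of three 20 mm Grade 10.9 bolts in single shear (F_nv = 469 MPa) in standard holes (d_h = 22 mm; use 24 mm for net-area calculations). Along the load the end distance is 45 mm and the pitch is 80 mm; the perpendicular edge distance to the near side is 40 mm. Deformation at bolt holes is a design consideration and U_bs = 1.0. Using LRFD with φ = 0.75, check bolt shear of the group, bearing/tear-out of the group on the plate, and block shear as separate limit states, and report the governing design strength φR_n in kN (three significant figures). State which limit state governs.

Bolt shear: A_b = π·20²/4 = 314.2 mm²; R_n = 469 × 314.2 × 3 × 1 / 1000 = 442 kN → 0.75 × 442 = 332 kN.
Bearing: edge l_c = 34, r_n = 210.5 kN; interior l_c = 58, r_n = 247.7 kN; R_n = 210.5 + 2·247.7 = 705.9 kN → 529 kN.
Block shear: A_gv = 2460, A_nv = 1740, A_nt = 336 mm²; R_n = min(0.6F_uA_nv, 0.6F_yA_gv) + U_bs·F_u·A_nt = 587.3 kN → 440 kN.
Bolt shear governs: 332 kN.

332 kN (bolt shear governs)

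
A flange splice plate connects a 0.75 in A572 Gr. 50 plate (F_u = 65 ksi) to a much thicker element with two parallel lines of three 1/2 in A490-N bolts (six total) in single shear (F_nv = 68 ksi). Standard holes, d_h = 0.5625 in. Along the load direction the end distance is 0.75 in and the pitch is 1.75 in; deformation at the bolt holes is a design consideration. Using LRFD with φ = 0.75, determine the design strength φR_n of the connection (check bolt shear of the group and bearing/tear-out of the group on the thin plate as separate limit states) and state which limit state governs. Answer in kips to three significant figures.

Bolt shear: A_b = π·0.5²/4 = 0.1963 in²; R_n = 68 × 0.1963 × 6 × 1 = 80.11 kips → 0.75 × 80.11 = 60.1 kips.
Bearing (1.2 l_c t F_u ≤ 2.4 d t F_u): upper limit = 2.4·0.5·0.75·65 = 58.5 kips.
  Edge l_c = 0.75 − 0.5625/2 = 0.4688 → r_n = 27.42 kips; interior l_c = 1.75 − 0.5625 = 1.188 → r_n = 58.5 kips.
  R_n,bearing = 2·27.42 + 4·58.5 = 288.8 kips → 0.75 × 288.8 = 217 kips.
Bolt shear governs: 60.1 kips.

60.1 kips (bolt shear governs)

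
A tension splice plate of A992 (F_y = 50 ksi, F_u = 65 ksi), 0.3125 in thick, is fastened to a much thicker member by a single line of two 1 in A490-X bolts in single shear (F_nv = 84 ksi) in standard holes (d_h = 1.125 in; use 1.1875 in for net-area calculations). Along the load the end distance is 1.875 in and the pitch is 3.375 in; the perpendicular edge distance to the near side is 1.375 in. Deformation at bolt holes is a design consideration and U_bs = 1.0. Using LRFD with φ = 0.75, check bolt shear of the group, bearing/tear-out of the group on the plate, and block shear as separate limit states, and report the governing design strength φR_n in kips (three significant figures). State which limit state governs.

43.6 kips (block shear governs)

Bolt shear: A_b = π·1²/4 = 0.7854 in²; R_n = 84 × 0.7854 × 2 × 1 = 131.9 kips → 0.75 × 131.9 = 99 kips.
Bearing: edge l_c = 1.312, r_n = 31.99 kips; interior l_c = 2.25, r_n = 48.75 kips; R_n = 31.99 + 1·48.75 = 80.74 kips → 60.6 kips.
Block shear: A_gv = 1.641, A_nv = 1.084, A_nt = 0.2441 in²; R_n = min(0.6F_uA_nv, 0.6F_yA_gv) + U_bs·F_u·A_nt = 58.14 kips → 43.6 kips.
Block shear governs: 43.6 kips.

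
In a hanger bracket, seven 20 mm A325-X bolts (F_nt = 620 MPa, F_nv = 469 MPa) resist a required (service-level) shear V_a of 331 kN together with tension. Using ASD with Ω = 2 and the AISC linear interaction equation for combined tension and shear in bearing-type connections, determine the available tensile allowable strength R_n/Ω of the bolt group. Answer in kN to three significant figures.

A_b = π·20²/4 = 314.2 mm²; f_rv = 331 × 1000 / (7 × 314.2) = 150.5 MPa.
F'_nt = 1.3 F_nt − (Ω F_nt / F_nv) f_rv = 1.3·620 − (2·620/469)·150.5 = 408 MPa, capped at F_nt → F'_nt = 408 MPa.
R_n = F'_nt · A_b · n = 408 × 314.2 × 7 / 1000 = 897.3 kN.
Allowable strength R_n/Ω = 897.3 / 2 = 449 kN.

449 kN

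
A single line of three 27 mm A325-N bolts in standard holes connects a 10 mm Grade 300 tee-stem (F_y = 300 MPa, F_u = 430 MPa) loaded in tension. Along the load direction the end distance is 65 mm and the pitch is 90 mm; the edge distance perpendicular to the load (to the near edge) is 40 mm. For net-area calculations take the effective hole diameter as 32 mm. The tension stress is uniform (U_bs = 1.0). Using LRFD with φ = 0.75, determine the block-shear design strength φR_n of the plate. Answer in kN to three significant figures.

Shear plane L_v = 65 + 2·90 = 245 mm; A_gv = 245 × 10 = 2450 mm².
A_nv = (245 − 2.5·32) × 10 = 1650 mm².
A_nt = (40 − 0.5·32) × 10 = 240 mm².
0.6 F_u A_nv = 425.7 kN; 0.6 F_y A_gv = 441 kN → shear rupture governs the shear term.
R_n = 425.7 + 1.0 × 430 × 240 / 1000 = 528.9 kN.
Design strength φR_n = 0.75 × 528.9 = 397 kN.

397 kN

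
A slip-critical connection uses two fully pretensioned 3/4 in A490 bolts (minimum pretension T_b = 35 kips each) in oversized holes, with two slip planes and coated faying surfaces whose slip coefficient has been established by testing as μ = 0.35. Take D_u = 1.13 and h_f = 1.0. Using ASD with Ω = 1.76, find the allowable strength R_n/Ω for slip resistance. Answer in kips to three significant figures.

31.5 kips

R_n = μ · D_u · h_f · T_b · n_s · n_b = 0.35 × 1.13 × 1.0 × 35 × 2 × 2 = 55.37 kips.
Allowable strength R_n/Ω = 55.37 / 1.76 = 31.5 kips.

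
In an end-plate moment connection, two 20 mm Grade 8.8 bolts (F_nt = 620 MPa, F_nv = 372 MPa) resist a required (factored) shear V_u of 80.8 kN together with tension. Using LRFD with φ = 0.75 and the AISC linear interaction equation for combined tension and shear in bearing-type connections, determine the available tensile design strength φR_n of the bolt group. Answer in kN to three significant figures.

245 kN

A_b = π·20²/4 = 314.2 mm²; f_rv = 80.8 × 1000 / (2 × 314.2) = 128.6 MPa.
F'_nt = 1.3 F_nt − (F_nt / φF_nv) f_rv = 1.3·620 − (620/(0.75·372))·128.6 = 520.2 MPa, capped at F_nt → F'_nt = 520.2 MPa.
R_n = F'_nt · A_b · n = 520.2 × 314.2 × 2 / 1000 = 326.9 kN.
Design strength φR_n = 0.75 × 326.9 = 245 kN.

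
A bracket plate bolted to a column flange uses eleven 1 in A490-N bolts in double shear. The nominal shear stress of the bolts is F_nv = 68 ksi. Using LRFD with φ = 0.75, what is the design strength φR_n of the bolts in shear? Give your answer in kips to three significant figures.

881 kips

A_b = π × 1² / 4 = 0.7854 in².
R_n = F_nv · A_b · n · n_s = 68 × 0.7854 × 11 × 2 = 1175 kips.
Design strength φR_n = 0.75 × 1175 = 881 kips.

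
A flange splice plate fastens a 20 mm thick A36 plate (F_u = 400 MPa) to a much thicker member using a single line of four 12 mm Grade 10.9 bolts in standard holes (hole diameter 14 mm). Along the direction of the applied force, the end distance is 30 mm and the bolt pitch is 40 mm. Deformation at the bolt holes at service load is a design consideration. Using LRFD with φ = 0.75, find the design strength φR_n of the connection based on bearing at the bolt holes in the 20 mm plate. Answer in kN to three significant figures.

684 kN

Per bolt r_n = 1.2 l_c t F_u ≤ 2.4 d t F_u; upper limit = 2.4 × 12 × 20 × 400 / 1000 = 230.4 kN.
Edge bolt: l_c = 30 − 14/2 = 23 mm → 1.2 × 23 × 20 × 400 / 1000 = 220.8 → r_n = 220.8 kN.
Interior bolts: l_c = 40 − 14 = 26 mm → 1.2 × 26 × 20 × 400 / 1000 = 249.6 → r_n = 230.4 kN.
R_n = 1 × 220.8 + 3 × 230.4 = 912 kN.
Design strength φR_n = 0.75 × 912 = 684 kN.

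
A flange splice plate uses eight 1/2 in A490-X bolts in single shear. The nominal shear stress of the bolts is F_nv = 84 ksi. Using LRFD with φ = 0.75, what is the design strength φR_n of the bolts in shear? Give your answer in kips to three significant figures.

99 kips

A_b = π × 0.5² / 4 = 0.1963 in².
R_n = F_nv · A_b · n · n_s = 84 × 0.1963 × 8 × 1 = 131.9 kips.
Design strength φR_n = 0.75 × 131.9 = 99 kips.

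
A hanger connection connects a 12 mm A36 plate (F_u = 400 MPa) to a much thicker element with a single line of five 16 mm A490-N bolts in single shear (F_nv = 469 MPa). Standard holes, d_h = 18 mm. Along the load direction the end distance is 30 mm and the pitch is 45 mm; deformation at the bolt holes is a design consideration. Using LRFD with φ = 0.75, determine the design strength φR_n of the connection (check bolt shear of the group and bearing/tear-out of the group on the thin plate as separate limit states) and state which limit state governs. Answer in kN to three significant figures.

Bolt shear: A_b = π·16²/4 = 201.1 mm²; R_n = 469 × 201.1 × 5 × 1 / 1000 = 471.5 kN → 0.75 × 471.5 = 354 kN.
Bearing (1.2 l_c t F_u ≤ 2.4 d t F_u): upper limit = 2.4·16·12·400 / 1000 = 184.3 kN.
  Edge l_c = 30 − 18/2 = 21 → r_n = 121 kN; interior l_c = 45 − 18 = 27 → r_n = 155.5 kN.
  R_n,bearing = 1·121 + 4·155.5 = 743 kN → 0.75 × 743 = 557 kN.
Bolt shear governs: 354 kN.

354 kN (bolt shear governs)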